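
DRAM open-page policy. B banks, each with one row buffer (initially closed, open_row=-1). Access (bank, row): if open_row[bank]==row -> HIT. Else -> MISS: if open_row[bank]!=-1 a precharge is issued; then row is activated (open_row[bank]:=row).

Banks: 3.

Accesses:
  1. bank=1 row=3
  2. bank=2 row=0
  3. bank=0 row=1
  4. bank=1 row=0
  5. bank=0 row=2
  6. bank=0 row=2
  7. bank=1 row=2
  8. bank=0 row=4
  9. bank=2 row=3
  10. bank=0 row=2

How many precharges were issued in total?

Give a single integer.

Acc 1: bank1 row3 -> MISS (open row3); precharges=0
Acc 2: bank2 row0 -> MISS (open row0); precharges=0
Acc 3: bank0 row1 -> MISS (open row1); precharges=0
Acc 4: bank1 row0 -> MISS (open row0); precharges=1
Acc 5: bank0 row2 -> MISS (open row2); precharges=2
Acc 6: bank0 row2 -> HIT
Acc 7: bank1 row2 -> MISS (open row2); precharges=3
Acc 8: bank0 row4 -> MISS (open row4); precharges=4
Acc 9: bank2 row3 -> MISS (open row3); precharges=5
Acc 10: bank0 row2 -> MISS (open row2); precharges=6

Answer: 6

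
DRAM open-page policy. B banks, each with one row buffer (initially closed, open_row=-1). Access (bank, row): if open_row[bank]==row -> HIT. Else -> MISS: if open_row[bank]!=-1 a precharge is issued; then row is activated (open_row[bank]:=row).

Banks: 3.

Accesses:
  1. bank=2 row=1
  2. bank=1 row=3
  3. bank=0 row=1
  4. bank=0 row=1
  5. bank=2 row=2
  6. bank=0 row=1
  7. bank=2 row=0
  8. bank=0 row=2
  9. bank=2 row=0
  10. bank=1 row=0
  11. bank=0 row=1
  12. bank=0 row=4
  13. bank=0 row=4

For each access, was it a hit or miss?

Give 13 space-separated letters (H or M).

Answer: M M M H M H M M H M M M H

Derivation:
Acc 1: bank2 row1 -> MISS (open row1); precharges=0
Acc 2: bank1 row3 -> MISS (open row3); precharges=0
Acc 3: bank0 row1 -> MISS (open row1); precharges=0
Acc 4: bank0 row1 -> HIT
Acc 5: bank2 row2 -> MISS (open row2); precharges=1
Acc 6: bank0 row1 -> HIT
Acc 7: bank2 row0 -> MISS (open row0); precharges=2
Acc 8: bank0 row2 -> MISS (open row2); precharges=3
Acc 9: bank2 row0 -> HIT
Acc 10: bank1 row0 -> MISS (open row0); precharges=4
Acc 11: bank0 row1 -> MISS (open row1); precharges=5
Acc 12: bank0 row4 -> MISS (open row4); precharges=6
Acc 13: bank0 row4 -> HIT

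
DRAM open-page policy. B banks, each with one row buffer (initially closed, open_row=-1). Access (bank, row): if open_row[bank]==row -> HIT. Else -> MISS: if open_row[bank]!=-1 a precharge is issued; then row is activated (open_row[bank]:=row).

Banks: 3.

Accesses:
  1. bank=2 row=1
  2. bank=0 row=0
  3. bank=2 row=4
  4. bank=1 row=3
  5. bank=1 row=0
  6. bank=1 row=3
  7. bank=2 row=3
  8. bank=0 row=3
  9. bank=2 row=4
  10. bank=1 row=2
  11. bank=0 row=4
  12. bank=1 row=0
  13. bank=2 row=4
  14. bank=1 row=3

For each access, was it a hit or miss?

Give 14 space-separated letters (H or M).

Answer: M M M M M M M M M M M M H M

Derivation:
Acc 1: bank2 row1 -> MISS (open row1); precharges=0
Acc 2: bank0 row0 -> MISS (open row0); precharges=0
Acc 3: bank2 row4 -> MISS (open row4); precharges=1
Acc 4: bank1 row3 -> MISS (open row3); precharges=1
Acc 5: bank1 row0 -> MISS (open row0); precharges=2
Acc 6: bank1 row3 -> MISS (open row3); precharges=3
Acc 7: bank2 row3 -> MISS (open row3); precharges=4
Acc 8: bank0 row3 -> MISS (open row3); precharges=5
Acc 9: bank2 row4 -> MISS (open row4); precharges=6
Acc 10: bank1 row2 -> MISS (open row2); precharges=7
Acc 11: bank0 row4 -> MISS (open row4); precharges=8
Acc 12: bank1 row0 -> MISS (open row0); precharges=9
Acc 13: bank2 row4 -> HIT
Acc 14: bank1 row3 -> MISS (open row3); precharges=10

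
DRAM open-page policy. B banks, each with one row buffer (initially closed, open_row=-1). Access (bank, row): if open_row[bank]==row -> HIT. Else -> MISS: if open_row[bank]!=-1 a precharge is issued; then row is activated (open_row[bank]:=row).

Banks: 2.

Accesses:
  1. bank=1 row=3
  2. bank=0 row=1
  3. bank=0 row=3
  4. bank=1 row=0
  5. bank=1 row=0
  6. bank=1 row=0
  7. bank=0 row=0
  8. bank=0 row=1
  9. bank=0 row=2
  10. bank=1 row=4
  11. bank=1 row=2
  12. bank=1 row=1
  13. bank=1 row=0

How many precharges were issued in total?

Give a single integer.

Answer: 9

Derivation:
Acc 1: bank1 row3 -> MISS (open row3); precharges=0
Acc 2: bank0 row1 -> MISS (open row1); precharges=0
Acc 3: bank0 row3 -> MISS (open row3); precharges=1
Acc 4: bank1 row0 -> MISS (open row0); precharges=2
Acc 5: bank1 row0 -> HIT
Acc 6: bank1 row0 -> HIT
Acc 7: bank0 row0 -> MISS (open row0); precharges=3
Acc 8: bank0 row1 -> MISS (open row1); precharges=4
Acc 9: bank0 row2 -> MISS (open row2); precharges=5
Acc 10: bank1 row4 -> MISS (open row4); precharges=6
Acc 11: bank1 row2 -> MISS (open row2); precharges=7
Acc 12: bank1 row1 -> MISS (open row1); precharges=8
Acc 13: bank1 row0 -> MISS (open row0); precharges=9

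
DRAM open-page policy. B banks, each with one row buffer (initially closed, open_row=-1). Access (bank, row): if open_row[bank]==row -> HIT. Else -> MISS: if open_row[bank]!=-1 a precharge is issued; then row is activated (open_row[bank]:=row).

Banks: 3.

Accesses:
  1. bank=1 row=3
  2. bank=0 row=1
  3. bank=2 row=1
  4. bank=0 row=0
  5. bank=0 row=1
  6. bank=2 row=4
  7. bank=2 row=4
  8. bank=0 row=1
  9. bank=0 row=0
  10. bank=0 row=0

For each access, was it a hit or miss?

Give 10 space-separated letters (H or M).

Answer: M M M M M M H H M H

Derivation:
Acc 1: bank1 row3 -> MISS (open row3); precharges=0
Acc 2: bank0 row1 -> MISS (open row1); precharges=0
Acc 3: bank2 row1 -> MISS (open row1); precharges=0
Acc 4: bank0 row0 -> MISS (open row0); precharges=1
Acc 5: bank0 row1 -> MISS (open row1); precharges=2
Acc 6: bank2 row4 -> MISS (open row4); precharges=3
Acc 7: bank2 row4 -> HIT
Acc 8: bank0 row1 -> HIT
Acc 9: bank0 row0 -> MISS (open row0); precharges=4
Acc 10: bank0 row0 -> HIT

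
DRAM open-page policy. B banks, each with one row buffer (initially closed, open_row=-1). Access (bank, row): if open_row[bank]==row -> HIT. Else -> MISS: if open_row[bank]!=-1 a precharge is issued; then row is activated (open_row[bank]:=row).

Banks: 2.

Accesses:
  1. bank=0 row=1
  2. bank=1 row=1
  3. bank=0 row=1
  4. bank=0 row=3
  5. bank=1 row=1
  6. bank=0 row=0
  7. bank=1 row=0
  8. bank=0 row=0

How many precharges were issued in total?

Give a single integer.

Answer: 3

Derivation:
Acc 1: bank0 row1 -> MISS (open row1); precharges=0
Acc 2: bank1 row1 -> MISS (open row1); precharges=0
Acc 3: bank0 row1 -> HIT
Acc 4: bank0 row3 -> MISS (open row3); precharges=1
Acc 5: bank1 row1 -> HIT
Acc 6: bank0 row0 -> MISS (open row0); precharges=2
Acc 7: bank1 row0 -> MISS (open row0); precharges=3
Acc 8: bank0 row0 -> HIT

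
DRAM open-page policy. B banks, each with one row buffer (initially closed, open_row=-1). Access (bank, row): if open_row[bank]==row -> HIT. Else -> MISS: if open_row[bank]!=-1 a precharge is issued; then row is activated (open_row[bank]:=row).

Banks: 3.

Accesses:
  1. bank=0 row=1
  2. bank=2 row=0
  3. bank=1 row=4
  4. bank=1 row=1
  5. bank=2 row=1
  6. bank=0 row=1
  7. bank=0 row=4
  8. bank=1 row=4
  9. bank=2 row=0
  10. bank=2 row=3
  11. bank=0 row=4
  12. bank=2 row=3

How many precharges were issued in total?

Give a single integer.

Answer: 6

Derivation:
Acc 1: bank0 row1 -> MISS (open row1); precharges=0
Acc 2: bank2 row0 -> MISS (open row0); precharges=0
Acc 3: bank1 row4 -> MISS (open row4); precharges=0
Acc 4: bank1 row1 -> MISS (open row1); precharges=1
Acc 5: bank2 row1 -> MISS (open row1); precharges=2
Acc 6: bank0 row1 -> HIT
Acc 7: bank0 row4 -> MISS (open row4); precharges=3
Acc 8: bank1 row4 -> MISS (open row4); precharges=4
Acc 9: bank2 row0 -> MISS (open row0); precharges=5
Acc 10: bank2 row3 -> MISS (open row3); precharges=6
Acc 11: bank0 row4 -> HIT
Acc 12: bank2 row3 -> HIT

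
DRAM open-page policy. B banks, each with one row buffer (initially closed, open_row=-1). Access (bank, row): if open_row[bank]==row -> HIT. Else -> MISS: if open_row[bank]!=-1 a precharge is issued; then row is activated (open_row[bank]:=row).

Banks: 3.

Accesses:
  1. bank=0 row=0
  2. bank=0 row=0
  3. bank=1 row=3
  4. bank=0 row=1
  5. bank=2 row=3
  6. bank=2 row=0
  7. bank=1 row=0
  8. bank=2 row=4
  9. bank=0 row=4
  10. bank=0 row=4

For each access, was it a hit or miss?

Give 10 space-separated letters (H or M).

Answer: M H M M M M M M M H

Derivation:
Acc 1: bank0 row0 -> MISS (open row0); precharges=0
Acc 2: bank0 row0 -> HIT
Acc 3: bank1 row3 -> MISS (open row3); precharges=0
Acc 4: bank0 row1 -> MISS (open row1); precharges=1
Acc 5: bank2 row3 -> MISS (open row3); precharges=1
Acc 6: bank2 row0 -> MISS (open row0); precharges=2
Acc 7: bank1 row0 -> MISS (open row0); precharges=3
Acc 8: bank2 row4 -> MISS (open row4); precharges=4
Acc 9: bank0 row4 -> MISS (open row4); precharges=5
Acc 10: bank0 row4 -> HIT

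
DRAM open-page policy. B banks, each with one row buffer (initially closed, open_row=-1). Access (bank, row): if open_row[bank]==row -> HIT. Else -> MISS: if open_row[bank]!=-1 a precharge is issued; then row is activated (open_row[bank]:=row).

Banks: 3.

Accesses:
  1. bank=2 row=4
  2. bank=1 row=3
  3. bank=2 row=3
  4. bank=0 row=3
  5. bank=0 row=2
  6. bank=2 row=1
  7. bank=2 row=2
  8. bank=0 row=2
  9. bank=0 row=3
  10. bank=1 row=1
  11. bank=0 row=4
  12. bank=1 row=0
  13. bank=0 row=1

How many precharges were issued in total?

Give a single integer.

Acc 1: bank2 row4 -> MISS (open row4); precharges=0
Acc 2: bank1 row3 -> MISS (open row3); precharges=0
Acc 3: bank2 row3 -> MISS (open row3); precharges=1
Acc 4: bank0 row3 -> MISS (open row3); precharges=1
Acc 5: bank0 row2 -> MISS (open row2); precharges=2
Acc 6: bank2 row1 -> MISS (open row1); precharges=3
Acc 7: bank2 row2 -> MISS (open row2); precharges=4
Acc 8: bank0 row2 -> HIT
Acc 9: bank0 row3 -> MISS (open row3); precharges=5
Acc 10: bank1 row1 -> MISS (open row1); precharges=6
Acc 11: bank0 row4 -> MISS (open row4); precharges=7
Acc 12: bank1 row0 -> MISS (open row0); precharges=8
Acc 13: bank0 row1 -> MISS (open row1); precharges=9

Answer: 9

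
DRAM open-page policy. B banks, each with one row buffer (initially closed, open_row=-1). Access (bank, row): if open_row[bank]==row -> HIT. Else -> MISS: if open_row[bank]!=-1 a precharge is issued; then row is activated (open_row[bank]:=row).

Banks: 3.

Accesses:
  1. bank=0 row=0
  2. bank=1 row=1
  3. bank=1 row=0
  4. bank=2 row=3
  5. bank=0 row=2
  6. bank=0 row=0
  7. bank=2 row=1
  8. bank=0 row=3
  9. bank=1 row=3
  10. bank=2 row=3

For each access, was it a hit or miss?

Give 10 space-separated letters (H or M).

Acc 1: bank0 row0 -> MISS (open row0); precharges=0
Acc 2: bank1 row1 -> MISS (open row1); precharges=0
Acc 3: bank1 row0 -> MISS (open row0); precharges=1
Acc 4: bank2 row3 -> MISS (open row3); precharges=1
Acc 5: bank0 row2 -> MISS (open row2); precharges=2
Acc 6: bank0 row0 -> MISS (open row0); precharges=3
Acc 7: bank2 row1 -> MISS (open row1); precharges=4
Acc 8: bank0 row3 -> MISS (open row3); precharges=5
Acc 9: bank1 row3 -> MISS (open row3); precharges=6
Acc 10: bank2 row3 -> MISS (open row3); precharges=7

Answer: M M M M M M M M M M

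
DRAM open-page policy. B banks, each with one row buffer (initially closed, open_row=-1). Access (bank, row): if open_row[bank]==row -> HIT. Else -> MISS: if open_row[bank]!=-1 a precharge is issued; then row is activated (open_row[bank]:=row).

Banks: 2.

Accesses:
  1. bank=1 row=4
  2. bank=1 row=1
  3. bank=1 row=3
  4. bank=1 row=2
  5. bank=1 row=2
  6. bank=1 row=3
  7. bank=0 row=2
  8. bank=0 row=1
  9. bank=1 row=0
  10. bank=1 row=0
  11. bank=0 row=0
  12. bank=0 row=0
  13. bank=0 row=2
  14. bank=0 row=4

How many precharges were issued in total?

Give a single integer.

Acc 1: bank1 row4 -> MISS (open row4); precharges=0
Acc 2: bank1 row1 -> MISS (open row1); precharges=1
Acc 3: bank1 row3 -> MISS (open row3); precharges=2
Acc 4: bank1 row2 -> MISS (open row2); precharges=3
Acc 5: bank1 row2 -> HIT
Acc 6: bank1 row3 -> MISS (open row3); precharges=4
Acc 7: bank0 row2 -> MISS (open row2); precharges=4
Acc 8: bank0 row1 -> MISS (open row1); precharges=5
Acc 9: bank1 row0 -> MISS (open row0); precharges=6
Acc 10: bank1 row0 -> HIT
Acc 11: bank0 row0 -> MISS (open row0); precharges=7
Acc 12: bank0 row0 -> HIT
Acc 13: bank0 row2 -> MISS (open row2); precharges=8
Acc 14: bank0 row4 -> MISS (open row4); precharges=9

Answer: 9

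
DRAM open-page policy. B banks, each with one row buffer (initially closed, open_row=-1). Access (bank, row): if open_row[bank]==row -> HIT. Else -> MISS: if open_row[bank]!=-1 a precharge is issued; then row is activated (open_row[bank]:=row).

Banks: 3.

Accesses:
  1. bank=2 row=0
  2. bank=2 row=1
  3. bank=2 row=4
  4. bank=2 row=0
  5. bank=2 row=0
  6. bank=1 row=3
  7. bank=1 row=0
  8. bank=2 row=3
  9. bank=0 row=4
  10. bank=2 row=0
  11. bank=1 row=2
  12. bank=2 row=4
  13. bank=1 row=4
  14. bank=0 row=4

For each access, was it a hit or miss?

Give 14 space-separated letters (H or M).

Answer: M M M M H M M M M M M M M H

Derivation:
Acc 1: bank2 row0 -> MISS (open row0); precharges=0
Acc 2: bank2 row1 -> MISS (open row1); precharges=1
Acc 3: bank2 row4 -> MISS (open row4); precharges=2
Acc 4: bank2 row0 -> MISS (open row0); precharges=3
Acc 5: bank2 row0 -> HIT
Acc 6: bank1 row3 -> MISS (open row3); precharges=3
Acc 7: bank1 row0 -> MISS (open row0); precharges=4
Acc 8: bank2 row3 -> MISS (open row3); precharges=5
Acc 9: bank0 row4 -> MISS (open row4); precharges=5
Acc 10: bank2 row0 -> MISS (open row0); precharges=6
Acc 11: bank1 row2 -> MISS (open row2); precharges=7
Acc 12: bank2 row4 -> MISS (open row4); precharges=8
Acc 13: bank1 row4 -> MISS (open row4); precharges=9
Acc 14: bank0 row4 -> HIT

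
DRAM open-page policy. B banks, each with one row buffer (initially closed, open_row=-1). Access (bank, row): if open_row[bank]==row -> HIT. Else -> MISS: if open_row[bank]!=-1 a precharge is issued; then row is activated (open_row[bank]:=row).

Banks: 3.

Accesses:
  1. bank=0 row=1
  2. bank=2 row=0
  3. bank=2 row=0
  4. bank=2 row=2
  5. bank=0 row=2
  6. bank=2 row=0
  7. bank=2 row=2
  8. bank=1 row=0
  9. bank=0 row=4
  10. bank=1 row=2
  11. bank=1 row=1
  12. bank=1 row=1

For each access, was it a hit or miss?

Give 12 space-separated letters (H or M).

Answer: M M H M M M M M M M M H

Derivation:
Acc 1: bank0 row1 -> MISS (open row1); precharges=0
Acc 2: bank2 row0 -> MISS (open row0); precharges=0
Acc 3: bank2 row0 -> HIT
Acc 4: bank2 row2 -> MISS (open row2); precharges=1
Acc 5: bank0 row2 -> MISS (open row2); precharges=2
Acc 6: bank2 row0 -> MISS (open row0); precharges=3
Acc 7: bank2 row2 -> MISS (open row2); precharges=4
Acc 8: bank1 row0 -> MISS (open row0); precharges=4
Acc 9: bank0 row4 -> MISS (open row4); precharges=5
Acc 10: bank1 row2 -> MISS (open row2); precharges=6
Acc 11: bank1 row1 -> MISS (open row1); precharges=7
Acc 12: bank1 row1 -> HIT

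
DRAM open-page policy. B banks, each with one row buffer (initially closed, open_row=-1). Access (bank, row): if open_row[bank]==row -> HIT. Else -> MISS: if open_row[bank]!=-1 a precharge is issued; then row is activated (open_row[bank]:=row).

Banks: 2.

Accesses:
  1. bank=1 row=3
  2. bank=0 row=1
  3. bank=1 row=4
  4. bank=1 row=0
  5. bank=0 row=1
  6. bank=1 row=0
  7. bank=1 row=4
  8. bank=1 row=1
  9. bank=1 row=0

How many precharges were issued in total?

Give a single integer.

Answer: 5

Derivation:
Acc 1: bank1 row3 -> MISS (open row3); precharges=0
Acc 2: bank0 row1 -> MISS (open row1); precharges=0
Acc 3: bank1 row4 -> MISS (open row4); precharges=1
Acc 4: bank1 row0 -> MISS (open row0); precharges=2
Acc 5: bank0 row1 -> HIT
Acc 6: bank1 row0 -> HIT
Acc 7: bank1 row4 -> MISS (open row4); precharges=3
Acc 8: bank1 row1 -> MISS (open row1); precharges=4
Acc 9: bank1 row0 -> MISS (open row0); precharges=5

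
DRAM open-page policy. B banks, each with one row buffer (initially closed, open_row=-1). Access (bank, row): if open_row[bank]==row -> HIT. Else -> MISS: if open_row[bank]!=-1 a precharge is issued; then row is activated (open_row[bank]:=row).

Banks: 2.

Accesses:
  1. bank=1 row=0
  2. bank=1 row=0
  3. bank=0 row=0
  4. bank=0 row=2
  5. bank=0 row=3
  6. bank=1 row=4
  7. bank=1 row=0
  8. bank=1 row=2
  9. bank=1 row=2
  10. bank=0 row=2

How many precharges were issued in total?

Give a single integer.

Answer: 6

Derivation:
Acc 1: bank1 row0 -> MISS (open row0); precharges=0
Acc 2: bank1 row0 -> HIT
Acc 3: bank0 row0 -> MISS (open row0); precharges=0
Acc 4: bank0 row2 -> MISS (open row2); precharges=1
Acc 5: bank0 row3 -> MISS (open row3); precharges=2
Acc 6: bank1 row4 -> MISS (open row4); precharges=3
Acc 7: bank1 row0 -> MISS (open row0); precharges=4
Acc 8: bank1 row2 -> MISS (open row2); precharges=5
Acc 9: bank1 row2 -> HIT
Acc 10: bank0 row2 -> MISS (open row2); precharges=6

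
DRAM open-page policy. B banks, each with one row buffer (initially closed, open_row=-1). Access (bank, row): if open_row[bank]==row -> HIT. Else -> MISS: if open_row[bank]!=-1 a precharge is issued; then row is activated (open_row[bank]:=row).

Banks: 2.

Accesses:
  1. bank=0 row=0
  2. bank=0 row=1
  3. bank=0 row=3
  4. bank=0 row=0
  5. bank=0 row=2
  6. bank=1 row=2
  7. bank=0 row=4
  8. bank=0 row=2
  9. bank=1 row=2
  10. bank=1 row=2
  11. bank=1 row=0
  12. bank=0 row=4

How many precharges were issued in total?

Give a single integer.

Answer: 8

Derivation:
Acc 1: bank0 row0 -> MISS (open row0); precharges=0
Acc 2: bank0 row1 -> MISS (open row1); precharges=1
Acc 3: bank0 row3 -> MISS (open row3); precharges=2
Acc 4: bank0 row0 -> MISS (open row0); precharges=3
Acc 5: bank0 row2 -> MISS (open row2); precharges=4
Acc 6: bank1 row2 -> MISS (open row2); precharges=4
Acc 7: bank0 row4 -> MISS (open row4); precharges=5
Acc 8: bank0 row2 -> MISS (open row2); precharges=6
Acc 9: bank1 row2 -> HIT
Acc 10: bank1 row2 -> HIT
Acc 11: bank1 row0 -> MISS (open row0); precharges=7
Acc 12: bank0 row4 -> MISS (open row4); precharges=8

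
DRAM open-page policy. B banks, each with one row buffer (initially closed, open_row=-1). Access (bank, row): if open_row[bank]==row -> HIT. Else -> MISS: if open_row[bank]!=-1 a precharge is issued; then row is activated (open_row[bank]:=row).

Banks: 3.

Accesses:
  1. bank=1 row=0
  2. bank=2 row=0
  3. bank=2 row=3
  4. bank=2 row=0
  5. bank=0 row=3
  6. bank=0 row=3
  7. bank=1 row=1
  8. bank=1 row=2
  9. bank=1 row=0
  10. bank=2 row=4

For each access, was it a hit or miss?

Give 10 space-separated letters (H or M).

Acc 1: bank1 row0 -> MISS (open row0); precharges=0
Acc 2: bank2 row0 -> MISS (open row0); precharges=0
Acc 3: bank2 row3 -> MISS (open row3); precharges=1
Acc 4: bank2 row0 -> MISS (open row0); precharges=2
Acc 5: bank0 row3 -> MISS (open row3); precharges=2
Acc 6: bank0 row3 -> HIT
Acc 7: bank1 row1 -> MISS (open row1); precharges=3
Acc 8: bank1 row2 -> MISS (open row2); precharges=4
Acc 9: bank1 row0 -> MISS (open row0); precharges=5
Acc 10: bank2 row4 -> MISS (open row4); precharges=6

Answer: M M M M M H M M M M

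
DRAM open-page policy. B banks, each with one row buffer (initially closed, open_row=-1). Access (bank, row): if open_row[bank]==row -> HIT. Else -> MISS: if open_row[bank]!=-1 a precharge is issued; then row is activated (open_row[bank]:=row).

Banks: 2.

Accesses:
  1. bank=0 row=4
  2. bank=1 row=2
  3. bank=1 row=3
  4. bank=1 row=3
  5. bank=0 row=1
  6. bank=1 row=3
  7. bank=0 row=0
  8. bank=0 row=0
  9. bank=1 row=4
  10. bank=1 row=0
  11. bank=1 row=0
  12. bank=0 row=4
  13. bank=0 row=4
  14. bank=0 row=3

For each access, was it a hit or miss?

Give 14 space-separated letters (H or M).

Answer: M M M H M H M H M M H M H M

Derivation:
Acc 1: bank0 row4 -> MISS (open row4); precharges=0
Acc 2: bank1 row2 -> MISS (open row2); precharges=0
Acc 3: bank1 row3 -> MISS (open row3); precharges=1
Acc 4: bank1 row3 -> HIT
Acc 5: bank0 row1 -> MISS (open row1); precharges=2
Acc 6: bank1 row3 -> HIT
Acc 7: bank0 row0 -> MISS (open row0); precharges=3
Acc 8: bank0 row0 -> HIT
Acc 9: bank1 row4 -> MISS (open row4); precharges=4
Acc 10: bank1 row0 -> MISS (open row0); precharges=5
Acc 11: bank1 row0 -> HIT
Acc 12: bank0 row4 -> MISS (open row4); precharges=6
Acc 13: bank0 row4 -> HIT
Acc 14: bank0 row3 -> MISS (open row3); precharges=7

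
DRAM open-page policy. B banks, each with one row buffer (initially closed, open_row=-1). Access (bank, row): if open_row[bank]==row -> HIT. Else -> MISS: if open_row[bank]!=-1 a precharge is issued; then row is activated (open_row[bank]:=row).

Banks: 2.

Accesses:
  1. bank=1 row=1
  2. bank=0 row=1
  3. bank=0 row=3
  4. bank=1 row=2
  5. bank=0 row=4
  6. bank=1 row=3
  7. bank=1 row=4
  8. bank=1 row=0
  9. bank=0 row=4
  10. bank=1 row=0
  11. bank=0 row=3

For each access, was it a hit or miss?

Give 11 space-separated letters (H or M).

Acc 1: bank1 row1 -> MISS (open row1); precharges=0
Acc 2: bank0 row1 -> MISS (open row1); precharges=0
Acc 3: bank0 row3 -> MISS (open row3); precharges=1
Acc 4: bank1 row2 -> MISS (open row2); precharges=2
Acc 5: bank0 row4 -> MISS (open row4); precharges=3
Acc 6: bank1 row3 -> MISS (open row3); precharges=4
Acc 7: bank1 row4 -> MISS (open row4); precharges=5
Acc 8: bank1 row0 -> MISS (open row0); precharges=6
Acc 9: bank0 row4 -> HIT
Acc 10: bank1 row0 -> HIT
Acc 11: bank0 row3 -> MISS (open row3); precharges=7

Answer: M M M M M M M M H H M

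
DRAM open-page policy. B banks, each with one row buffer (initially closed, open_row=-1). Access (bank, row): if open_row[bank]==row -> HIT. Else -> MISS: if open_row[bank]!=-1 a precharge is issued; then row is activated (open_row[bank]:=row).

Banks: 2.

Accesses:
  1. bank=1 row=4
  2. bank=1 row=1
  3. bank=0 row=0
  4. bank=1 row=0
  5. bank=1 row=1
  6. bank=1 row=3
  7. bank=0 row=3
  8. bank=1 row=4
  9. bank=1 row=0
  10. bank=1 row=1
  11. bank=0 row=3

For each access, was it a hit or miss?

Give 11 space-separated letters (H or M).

Answer: M M M M M M M M M M H

Derivation:
Acc 1: bank1 row4 -> MISS (open row4); precharges=0
Acc 2: bank1 row1 -> MISS (open row1); precharges=1
Acc 3: bank0 row0 -> MISS (open row0); precharges=1
Acc 4: bank1 row0 -> MISS (open row0); precharges=2
Acc 5: bank1 row1 -> MISS (open row1); precharges=3
Acc 6: bank1 row3 -> MISS (open row3); precharges=4
Acc 7: bank0 row3 -> MISS (open row3); precharges=5
Acc 8: bank1 row4 -> MISS (open row4); precharges=6
Acc 9: bank1 row0 -> MISS (open row0); precharges=7
Acc 10: bank1 row1 -> MISS (open row1); precharges=8
Acc 11: bank0 row3 -> HIT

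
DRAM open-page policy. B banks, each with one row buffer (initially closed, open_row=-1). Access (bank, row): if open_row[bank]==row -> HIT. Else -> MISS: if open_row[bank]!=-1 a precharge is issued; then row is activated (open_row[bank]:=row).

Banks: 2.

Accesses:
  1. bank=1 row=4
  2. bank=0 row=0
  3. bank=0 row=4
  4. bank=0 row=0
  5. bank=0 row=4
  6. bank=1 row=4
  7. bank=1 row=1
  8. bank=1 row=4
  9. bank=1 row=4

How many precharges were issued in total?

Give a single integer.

Answer: 5

Derivation:
Acc 1: bank1 row4 -> MISS (open row4); precharges=0
Acc 2: bank0 row0 -> MISS (open row0); precharges=0
Acc 3: bank0 row4 -> MISS (open row4); precharges=1
Acc 4: bank0 row0 -> MISS (open row0); precharges=2
Acc 5: bank0 row4 -> MISS (open row4); precharges=3
Acc 6: bank1 row4 -> HIT
Acc 7: bank1 row1 -> MISS (open row1); precharges=4
Acc 8: bank1 row4 -> MISS (open row4); precharges=5
Acc 9: bank1 row4 -> HIT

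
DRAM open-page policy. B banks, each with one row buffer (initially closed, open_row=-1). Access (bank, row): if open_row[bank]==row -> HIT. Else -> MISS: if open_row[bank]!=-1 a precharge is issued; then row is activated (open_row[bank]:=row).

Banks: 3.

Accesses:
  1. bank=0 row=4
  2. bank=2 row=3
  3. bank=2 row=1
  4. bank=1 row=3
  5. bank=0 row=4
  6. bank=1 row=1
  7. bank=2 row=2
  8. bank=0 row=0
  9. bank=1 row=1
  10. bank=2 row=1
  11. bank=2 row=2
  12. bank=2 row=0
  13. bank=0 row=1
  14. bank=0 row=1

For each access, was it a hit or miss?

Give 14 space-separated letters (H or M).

Answer: M M M M H M M M H M M M M H

Derivation:
Acc 1: bank0 row4 -> MISS (open row4); precharges=0
Acc 2: bank2 row3 -> MISS (open row3); precharges=0
Acc 3: bank2 row1 -> MISS (open row1); precharges=1
Acc 4: bank1 row3 -> MISS (open row3); precharges=1
Acc 5: bank0 row4 -> HIT
Acc 6: bank1 row1 -> MISS (open row1); precharges=2
Acc 7: bank2 row2 -> MISS (open row2); precharges=3
Acc 8: bank0 row0 -> MISS (open row0); precharges=4
Acc 9: bank1 row1 -> HIT
Acc 10: bank2 row1 -> MISS (open row1); precharges=5
Acc 11: bank2 row2 -> MISS (open row2); precharges=6
Acc 12: bank2 row0 -> MISS (open row0); precharges=7
Acc 13: bank0 row1 -> MISS (open row1); precharges=8
Acc 14: bank0 row1 -> HIT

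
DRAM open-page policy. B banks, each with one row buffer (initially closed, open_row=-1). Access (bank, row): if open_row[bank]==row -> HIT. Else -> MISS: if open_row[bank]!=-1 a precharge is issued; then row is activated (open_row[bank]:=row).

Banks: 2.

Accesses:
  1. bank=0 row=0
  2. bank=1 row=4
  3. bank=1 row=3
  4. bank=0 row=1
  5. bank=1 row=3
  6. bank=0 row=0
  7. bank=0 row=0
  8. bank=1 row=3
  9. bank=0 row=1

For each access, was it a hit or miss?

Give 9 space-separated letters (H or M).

Acc 1: bank0 row0 -> MISS (open row0); precharges=0
Acc 2: bank1 row4 -> MISS (open row4); precharges=0
Acc 3: bank1 row3 -> MISS (open row3); precharges=1
Acc 4: bank0 row1 -> MISS (open row1); precharges=2
Acc 5: bank1 row3 -> HIT
Acc 6: bank0 row0 -> MISS (open row0); precharges=3
Acc 7: bank0 row0 -> HIT
Acc 8: bank1 row3 -> HIT
Acc 9: bank0 row1 -> MISS (open row1); precharges=4

Answer: M M M M H M H H M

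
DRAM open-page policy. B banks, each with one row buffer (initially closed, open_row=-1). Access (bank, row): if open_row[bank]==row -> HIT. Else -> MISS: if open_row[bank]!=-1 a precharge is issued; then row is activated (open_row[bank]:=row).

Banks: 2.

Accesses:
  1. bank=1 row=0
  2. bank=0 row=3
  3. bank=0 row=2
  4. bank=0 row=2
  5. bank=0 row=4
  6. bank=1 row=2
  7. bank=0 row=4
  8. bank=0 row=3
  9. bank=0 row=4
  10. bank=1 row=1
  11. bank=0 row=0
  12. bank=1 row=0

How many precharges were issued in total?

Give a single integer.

Answer: 8

Derivation:
Acc 1: bank1 row0 -> MISS (open row0); precharges=0
Acc 2: bank0 row3 -> MISS (open row3); precharges=0
Acc 3: bank0 row2 -> MISS (open row2); precharges=1
Acc 4: bank0 row2 -> HIT
Acc 5: bank0 row4 -> MISS (open row4); precharges=2
Acc 6: bank1 row2 -> MISS (open row2); precharges=3
Acc 7: bank0 row4 -> HIT
Acc 8: bank0 row3 -> MISS (open row3); precharges=4
Acc 9: bank0 row4 -> MISS (open row4); precharges=5
Acc 10: bank1 row1 -> MISS (open row1); precharges=6
Acc 11: bank0 row0 -> MISS (open row0); precharges=7
Acc 12: bank1 row0 -> MISS (open row0); precharges=8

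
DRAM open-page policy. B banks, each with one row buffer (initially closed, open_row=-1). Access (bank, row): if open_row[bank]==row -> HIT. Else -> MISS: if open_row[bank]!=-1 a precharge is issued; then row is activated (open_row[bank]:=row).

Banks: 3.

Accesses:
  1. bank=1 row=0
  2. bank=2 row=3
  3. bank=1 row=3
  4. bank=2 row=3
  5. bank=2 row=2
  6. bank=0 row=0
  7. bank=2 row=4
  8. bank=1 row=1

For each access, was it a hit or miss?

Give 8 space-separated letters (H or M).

Acc 1: bank1 row0 -> MISS (open row0); precharges=0
Acc 2: bank2 row3 -> MISS (open row3); precharges=0
Acc 3: bank1 row3 -> MISS (open row3); precharges=1
Acc 4: bank2 row3 -> HIT
Acc 5: bank2 row2 -> MISS (open row2); precharges=2
Acc 6: bank0 row0 -> MISS (open row0); precharges=2
Acc 7: bank2 row4 -> MISS (open row4); precharges=3
Acc 8: bank1 row1 -> MISS (open row1); precharges=4

Answer: M M M H M M M M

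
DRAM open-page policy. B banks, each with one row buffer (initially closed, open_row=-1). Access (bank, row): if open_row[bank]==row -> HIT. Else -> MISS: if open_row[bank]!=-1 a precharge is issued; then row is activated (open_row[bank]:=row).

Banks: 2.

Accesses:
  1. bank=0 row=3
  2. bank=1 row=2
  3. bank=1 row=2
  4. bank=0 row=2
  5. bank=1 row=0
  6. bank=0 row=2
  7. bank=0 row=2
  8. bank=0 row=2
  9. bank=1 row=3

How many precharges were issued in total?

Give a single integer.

Answer: 3

Derivation:
Acc 1: bank0 row3 -> MISS (open row3); precharges=0
Acc 2: bank1 row2 -> MISS (open row2); precharges=0
Acc 3: bank1 row2 -> HIT
Acc 4: bank0 row2 -> MISS (open row2); precharges=1
Acc 5: bank1 row0 -> MISS (open row0); precharges=2
Acc 6: bank0 row2 -> HIT
Acc 7: bank0 row2 -> HIT
Acc 8: bank0 row2 -> HIT
Acc 9: bank1 row3 -> MISS (open row3); precharges=3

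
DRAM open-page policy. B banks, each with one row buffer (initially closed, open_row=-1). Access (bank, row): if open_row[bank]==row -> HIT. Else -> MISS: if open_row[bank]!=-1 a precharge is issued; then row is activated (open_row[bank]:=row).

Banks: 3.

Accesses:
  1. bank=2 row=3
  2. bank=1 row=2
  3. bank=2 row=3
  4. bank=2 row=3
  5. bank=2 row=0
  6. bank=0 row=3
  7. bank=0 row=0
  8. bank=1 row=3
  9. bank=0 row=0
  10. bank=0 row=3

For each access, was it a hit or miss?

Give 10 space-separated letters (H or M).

Acc 1: bank2 row3 -> MISS (open row3); precharges=0
Acc 2: bank1 row2 -> MISS (open row2); precharges=0
Acc 3: bank2 row3 -> HIT
Acc 4: bank2 row3 -> HIT
Acc 5: bank2 row0 -> MISS (open row0); precharges=1
Acc 6: bank0 row3 -> MISS (open row3); precharges=1
Acc 7: bank0 row0 -> MISS (open row0); precharges=2
Acc 8: bank1 row3 -> MISS (open row3); precharges=3
Acc 9: bank0 row0 -> HIT
Acc 10: bank0 row3 -> MISS (open row3); precharges=4

Answer: M M H H M M M M H M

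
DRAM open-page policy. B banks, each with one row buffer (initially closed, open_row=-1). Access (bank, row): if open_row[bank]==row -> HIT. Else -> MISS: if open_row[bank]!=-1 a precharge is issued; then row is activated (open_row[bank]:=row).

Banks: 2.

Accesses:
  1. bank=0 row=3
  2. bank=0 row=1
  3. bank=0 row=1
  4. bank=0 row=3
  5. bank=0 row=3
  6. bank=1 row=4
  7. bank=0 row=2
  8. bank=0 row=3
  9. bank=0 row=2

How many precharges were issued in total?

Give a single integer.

Answer: 5

Derivation:
Acc 1: bank0 row3 -> MISS (open row3); precharges=0
Acc 2: bank0 row1 -> MISS (open row1); precharges=1
Acc 3: bank0 row1 -> HIT
Acc 4: bank0 row3 -> MISS (open row3); precharges=2
Acc 5: bank0 row3 -> HIT
Acc 6: bank1 row4 -> MISS (open row4); precharges=2
Acc 7: bank0 row2 -> MISS (open row2); precharges=3
Acc 8: bank0 row3 -> MISS (open row3); precharges=4
Acc 9: bank0 row2 -> MISS (open row2); precharges=5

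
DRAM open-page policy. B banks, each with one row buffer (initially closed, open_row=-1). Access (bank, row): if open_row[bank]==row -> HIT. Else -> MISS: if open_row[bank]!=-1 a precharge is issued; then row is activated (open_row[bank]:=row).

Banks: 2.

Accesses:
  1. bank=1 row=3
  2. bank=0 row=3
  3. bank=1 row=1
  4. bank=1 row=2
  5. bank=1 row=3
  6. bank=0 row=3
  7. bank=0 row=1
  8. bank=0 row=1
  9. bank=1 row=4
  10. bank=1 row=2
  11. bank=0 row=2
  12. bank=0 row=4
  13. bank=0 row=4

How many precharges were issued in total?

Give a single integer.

Answer: 8

Derivation:
Acc 1: bank1 row3 -> MISS (open row3); precharges=0
Acc 2: bank0 row3 -> MISS (open row3); precharges=0
Acc 3: bank1 row1 -> MISS (open row1); precharges=1
Acc 4: bank1 row2 -> MISS (open row2); precharges=2
Acc 5: bank1 row3 -> MISS (open row3); precharges=3
Acc 6: bank0 row3 -> HIT
Acc 7: bank0 row1 -> MISS (open row1); precharges=4
Acc 8: bank0 row1 -> HIT
Acc 9: bank1 row4 -> MISS (open row4); precharges=5
Acc 10: bank1 row2 -> MISS (open row2); precharges=6
Acc 11: bank0 row2 -> MISS (open row2); precharges=7
Acc 12: bank0 row4 -> MISS (open row4); precharges=8
Acc 13: bank0 row4 -> HIT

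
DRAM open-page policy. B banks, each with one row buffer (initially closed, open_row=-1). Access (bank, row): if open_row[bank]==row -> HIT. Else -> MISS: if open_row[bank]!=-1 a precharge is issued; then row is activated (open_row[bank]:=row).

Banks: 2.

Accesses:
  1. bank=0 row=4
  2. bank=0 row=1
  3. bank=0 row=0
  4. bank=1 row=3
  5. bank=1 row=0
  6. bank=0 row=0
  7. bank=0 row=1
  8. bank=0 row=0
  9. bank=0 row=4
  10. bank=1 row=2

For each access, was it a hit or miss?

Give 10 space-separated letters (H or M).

Answer: M M M M M H M M M M

Derivation:
Acc 1: bank0 row4 -> MISS (open row4); precharges=0
Acc 2: bank0 row1 -> MISS (open row1); precharges=1
Acc 3: bank0 row0 -> MISS (open row0); precharges=2
Acc 4: bank1 row3 -> MISS (open row3); precharges=2
Acc 5: bank1 row0 -> MISS (open row0); precharges=3
Acc 6: bank0 row0 -> HIT
Acc 7: bank0 row1 -> MISS (open row1); precharges=4
Acc 8: bank0 row0 -> MISS (open row0); precharges=5
Acc 9: bank0 row4 -> MISS (open row4); precharges=6
Acc 10: bank1 row2 -> MISS (open row2); precharges=7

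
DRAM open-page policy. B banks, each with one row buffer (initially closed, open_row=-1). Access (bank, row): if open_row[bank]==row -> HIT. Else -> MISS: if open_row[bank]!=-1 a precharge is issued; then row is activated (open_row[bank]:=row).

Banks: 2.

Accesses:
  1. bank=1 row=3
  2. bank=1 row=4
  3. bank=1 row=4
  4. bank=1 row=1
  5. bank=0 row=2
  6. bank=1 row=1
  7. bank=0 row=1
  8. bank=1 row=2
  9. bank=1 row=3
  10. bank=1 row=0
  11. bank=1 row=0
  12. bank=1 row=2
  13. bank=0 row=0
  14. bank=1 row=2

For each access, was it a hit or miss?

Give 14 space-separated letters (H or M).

Acc 1: bank1 row3 -> MISS (open row3); precharges=0
Acc 2: bank1 row4 -> MISS (open row4); precharges=1
Acc 3: bank1 row4 -> HIT
Acc 4: bank1 row1 -> MISS (open row1); precharges=2
Acc 5: bank0 row2 -> MISS (open row2); precharges=2
Acc 6: bank1 row1 -> HIT
Acc 7: bank0 row1 -> MISS (open row1); precharges=3
Acc 8: bank1 row2 -> MISS (open row2); precharges=4
Acc 9: bank1 row3 -> MISS (open row3); precharges=5
Acc 10: bank1 row0 -> MISS (open row0); precharges=6
Acc 11: bank1 row0 -> HIT
Acc 12: bank1 row2 -> MISS (open row2); precharges=7
Acc 13: bank0 row0 -> MISS (open row0); precharges=8
Acc 14: bank1 row2 -> HIT

Answer: M M H M M H M M M M H M M H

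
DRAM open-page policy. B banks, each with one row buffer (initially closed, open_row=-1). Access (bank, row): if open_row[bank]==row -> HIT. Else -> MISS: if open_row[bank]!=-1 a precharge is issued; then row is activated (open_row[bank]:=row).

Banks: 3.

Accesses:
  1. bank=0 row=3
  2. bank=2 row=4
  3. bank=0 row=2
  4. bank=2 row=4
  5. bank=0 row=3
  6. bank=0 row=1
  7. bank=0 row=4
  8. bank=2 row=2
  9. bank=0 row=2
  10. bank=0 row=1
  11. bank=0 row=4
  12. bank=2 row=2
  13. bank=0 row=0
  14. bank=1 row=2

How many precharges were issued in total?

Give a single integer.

Answer: 9

Derivation:
Acc 1: bank0 row3 -> MISS (open row3); precharges=0
Acc 2: bank2 row4 -> MISS (open row4); precharges=0
Acc 3: bank0 row2 -> MISS (open row2); precharges=1
Acc 4: bank2 row4 -> HIT
Acc 5: bank0 row3 -> MISS (open row3); precharges=2
Acc 6: bank0 row1 -> MISS (open row1); precharges=3
Acc 7: bank0 row4 -> MISS (open row4); precharges=4
Acc 8: bank2 row2 -> MISS (open row2); precharges=5
Acc 9: bank0 row2 -> MISS (open row2); precharges=6
Acc 10: bank0 row1 -> MISS (open row1); precharges=7
Acc 11: bank0 row4 -> MISS (open row4); precharges=8
Acc 12: bank2 row2 -> HIT
Acc 13: bank0 row0 -> MISS (open row0); precharges=9
Acc 14: bank1 row2 -> MISS (open row2); precharges=9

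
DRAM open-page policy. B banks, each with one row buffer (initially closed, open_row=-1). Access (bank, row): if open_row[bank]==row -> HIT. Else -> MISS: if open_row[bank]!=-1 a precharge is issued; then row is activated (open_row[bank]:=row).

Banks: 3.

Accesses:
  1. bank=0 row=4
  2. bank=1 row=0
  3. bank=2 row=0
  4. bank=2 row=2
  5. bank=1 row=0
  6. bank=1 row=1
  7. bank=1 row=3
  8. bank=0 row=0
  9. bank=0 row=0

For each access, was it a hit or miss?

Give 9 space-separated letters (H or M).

Acc 1: bank0 row4 -> MISS (open row4); precharges=0
Acc 2: bank1 row0 -> MISS (open row0); precharges=0
Acc 3: bank2 row0 -> MISS (open row0); precharges=0
Acc 4: bank2 row2 -> MISS (open row2); precharges=1
Acc 5: bank1 row0 -> HIT
Acc 6: bank1 row1 -> MISS (open row1); precharges=2
Acc 7: bank1 row3 -> MISS (open row3); precharges=3
Acc 8: bank0 row0 -> MISS (open row0); precharges=4
Acc 9: bank0 row0 -> HIT

Answer: M M M M H M M M H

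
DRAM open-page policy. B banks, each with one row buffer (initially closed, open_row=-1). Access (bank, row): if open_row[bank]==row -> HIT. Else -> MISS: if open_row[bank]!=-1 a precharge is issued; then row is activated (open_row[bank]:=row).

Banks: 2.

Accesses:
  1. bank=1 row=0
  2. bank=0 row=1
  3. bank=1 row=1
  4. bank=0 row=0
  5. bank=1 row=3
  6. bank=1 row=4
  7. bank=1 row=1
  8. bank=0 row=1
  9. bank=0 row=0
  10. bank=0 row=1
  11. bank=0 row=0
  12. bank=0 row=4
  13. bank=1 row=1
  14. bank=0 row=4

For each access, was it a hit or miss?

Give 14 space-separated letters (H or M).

Answer: M M M M M M M M M M M M H H

Derivation:
Acc 1: bank1 row0 -> MISS (open row0); precharges=0
Acc 2: bank0 row1 -> MISS (open row1); precharges=0
Acc 3: bank1 row1 -> MISS (open row1); precharges=1
Acc 4: bank0 row0 -> MISS (open row0); precharges=2
Acc 5: bank1 row3 -> MISS (open row3); precharges=3
Acc 6: bank1 row4 -> MISS (open row4); precharges=4
Acc 7: bank1 row1 -> MISS (open row1); precharges=5
Acc 8: bank0 row1 -> MISS (open row1); precharges=6
Acc 9: bank0 row0 -> MISS (open row0); precharges=7
Acc 10: bank0 row1 -> MISS (open row1); precharges=8
Acc 11: bank0 row0 -> MISS (open row0); precharges=9
Acc 12: bank0 row4 -> MISS (open row4); precharges=10
Acc 13: bank1 row1 -> HIT
Acc 14: bank0 row4 -> HIT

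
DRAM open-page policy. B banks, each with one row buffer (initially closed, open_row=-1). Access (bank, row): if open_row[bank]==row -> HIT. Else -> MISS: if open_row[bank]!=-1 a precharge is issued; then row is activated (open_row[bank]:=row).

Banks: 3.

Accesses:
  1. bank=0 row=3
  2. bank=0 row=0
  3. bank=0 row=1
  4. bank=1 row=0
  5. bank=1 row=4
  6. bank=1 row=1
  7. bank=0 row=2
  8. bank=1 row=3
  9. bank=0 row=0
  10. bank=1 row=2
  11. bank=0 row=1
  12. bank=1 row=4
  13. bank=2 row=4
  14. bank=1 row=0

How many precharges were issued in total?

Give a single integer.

Answer: 11

Derivation:
Acc 1: bank0 row3 -> MISS (open row3); precharges=0
Acc 2: bank0 row0 -> MISS (open row0); precharges=1
Acc 3: bank0 row1 -> MISS (open row1); precharges=2
Acc 4: bank1 row0 -> MISS (open row0); precharges=2
Acc 5: bank1 row4 -> MISS (open row4); precharges=3
Acc 6: bank1 row1 -> MISS (open row1); precharges=4
Acc 7: bank0 row2 -> MISS (open row2); precharges=5
Acc 8: bank1 row3 -> MISS (open row3); precharges=6
Acc 9: bank0 row0 -> MISS (open row0); precharges=7
Acc 10: bank1 row2 -> MISS (open row2); precharges=8
Acc 11: bank0 row1 -> MISS (open row1); precharges=9
Acc 12: bank1 row4 -> MISS (open row4); precharges=10
Acc 13: bank2 row4 -> MISS (open row4); precharges=10
Acc 14: bank1 row0 -> MISS (open row0); precharges=11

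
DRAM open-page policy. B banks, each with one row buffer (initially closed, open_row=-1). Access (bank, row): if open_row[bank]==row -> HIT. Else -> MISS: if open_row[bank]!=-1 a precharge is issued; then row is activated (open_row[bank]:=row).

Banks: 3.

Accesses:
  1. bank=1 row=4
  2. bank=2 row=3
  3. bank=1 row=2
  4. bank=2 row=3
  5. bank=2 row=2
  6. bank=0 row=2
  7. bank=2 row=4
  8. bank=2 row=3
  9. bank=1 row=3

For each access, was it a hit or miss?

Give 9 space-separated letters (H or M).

Acc 1: bank1 row4 -> MISS (open row4); precharges=0
Acc 2: bank2 row3 -> MISS (open row3); precharges=0
Acc 3: bank1 row2 -> MISS (open row2); precharges=1
Acc 4: bank2 row3 -> HIT
Acc 5: bank2 row2 -> MISS (open row2); precharges=2
Acc 6: bank0 row2 -> MISS (open row2); precharges=2
Acc 7: bank2 row4 -> MISS (open row4); precharges=3
Acc 8: bank2 row3 -> MISS (open row3); precharges=4
Acc 9: bank1 row3 -> MISS (open row3); precharges=5

Answer: M M M H M M M M M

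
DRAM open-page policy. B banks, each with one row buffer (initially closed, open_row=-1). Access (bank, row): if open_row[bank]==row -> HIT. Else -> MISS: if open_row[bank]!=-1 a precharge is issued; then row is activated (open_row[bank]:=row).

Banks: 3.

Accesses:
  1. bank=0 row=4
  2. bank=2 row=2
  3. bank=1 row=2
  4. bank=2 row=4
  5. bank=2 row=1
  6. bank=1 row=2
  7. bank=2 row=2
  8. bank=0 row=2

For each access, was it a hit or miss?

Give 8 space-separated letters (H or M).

Answer: M M M M M H M M

Derivation:
Acc 1: bank0 row4 -> MISS (open row4); precharges=0
Acc 2: bank2 row2 -> MISS (open row2); precharges=0
Acc 3: bank1 row2 -> MISS (open row2); precharges=0
Acc 4: bank2 row4 -> MISS (open row4); precharges=1
Acc 5: bank2 row1 -> MISS (open row1); precharges=2
Acc 6: bank1 row2 -> HIT
Acc 7: bank2 row2 -> MISS (open row2); precharges=3
Acc 8: bank0 row2 -> MISS (open row2); precharges=4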